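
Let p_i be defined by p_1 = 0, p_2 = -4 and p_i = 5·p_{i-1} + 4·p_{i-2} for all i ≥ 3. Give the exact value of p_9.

-697620

Compute successive terms:
p_3 = -20;  p_4 = -116;  p_5 = -660;  p_6 = -3764;  p_7 = -21460;  p_8 = -122356;  p_9 = -697620.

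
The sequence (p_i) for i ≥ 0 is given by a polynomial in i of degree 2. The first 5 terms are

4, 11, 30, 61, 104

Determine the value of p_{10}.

1st diffs: 7, 19, 31, 43.
2nd diffs: 12, 12, 12 (constant).
Newton forward-difference form: p_i = 4 + 7·C(i,1) + 12·C(i,2).
At i = 10: i = 10, so p_{10} = 4 + 70 + 540 = 614.

614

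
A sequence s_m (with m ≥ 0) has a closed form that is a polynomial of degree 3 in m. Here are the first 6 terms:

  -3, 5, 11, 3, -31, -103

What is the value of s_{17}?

-8299

1st diffs: 8, 6, -8, -34, -72.
2nd diffs: -2, -14, -26, -38.
3rd diffs: -12, -12, -12 (constant).
Newton forward-difference form: s_m = -3 + 8·C(m,1) + (-2)·C(m,2) + (-12)·C(m,3).
At m = 17: m = 17, so s_{17} = -3 + 136 - 272 - 8160 = -8299.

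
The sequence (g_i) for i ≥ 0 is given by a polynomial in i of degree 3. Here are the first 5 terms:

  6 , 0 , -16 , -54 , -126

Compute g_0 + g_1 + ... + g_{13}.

-16114

1st diffs: -6, -16, -38, -72.
2nd diffs: -10, -22, -34.
3rd diffs: -12, -12 (constant).
So g_i = -2i^3 + i^2 - 5i + 6.
Continuing: …, -244, -420, -666, -994, …, g_{13} = -4284.
Summing i = 0..13 (14 terms) gives -16114.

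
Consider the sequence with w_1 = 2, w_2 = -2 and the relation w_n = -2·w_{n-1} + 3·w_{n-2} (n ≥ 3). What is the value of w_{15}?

Step forward from the initial values:
w_3 = 10;  w_4 = -26;  w_5 = 82;  …;  w_{12} = -177146;  w_{13} = 531442;  w_{14} = -1594322;  w_{15} = 4782970.
(Characteristic roots are 1 and -3.)

4782970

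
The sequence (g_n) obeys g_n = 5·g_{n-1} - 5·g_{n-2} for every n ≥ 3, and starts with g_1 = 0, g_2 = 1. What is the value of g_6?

Step forward from the initial values:
g_3 = 5;  g_4 = 20;  g_5 = 75;  g_6 = 275.

275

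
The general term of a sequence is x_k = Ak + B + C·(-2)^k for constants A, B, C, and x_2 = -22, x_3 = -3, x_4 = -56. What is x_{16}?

-131156

The three given values yield: 2A + B + 4C = -22; 3A + B - 8C = -3; 4A + B + 16C = -56.
Subtracting the first from the second: A - 12C = 19.
Subtracting the second from the third: A + 24C = -53.
Solving: C = -2, A = -5, then B = -4.
So x_k = -5·k + (-4) + (-2)·(-2)^k; at k=16 this is -131156.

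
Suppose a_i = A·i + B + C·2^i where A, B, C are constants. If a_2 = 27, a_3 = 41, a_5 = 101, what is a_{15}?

65633

Plug in i = 2, 3, 5: 2A + B + 4C = 27; 3A + B + 8C = 41; 5A + B + 32C = 101.
Subtracting the first from the second: A + 4C = 14.
Subtracting the second from the third: 2A + 24C = 60.
Solving: C = 2, A = 6, then B = 7.
So a_i = 6·i + 7 + 2·2^i; at i=15 this is 65633.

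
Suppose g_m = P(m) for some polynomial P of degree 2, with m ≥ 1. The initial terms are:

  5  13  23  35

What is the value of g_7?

1st diffs: 8, 10, 12.
2nd diffs: 2, 2 (constant).
Newton forward-difference form: g_m = 5 + 8·C(m-1,1) + 2·C(m-1,2).
At m = 7: m-1 = 6, so g_7 = 5 + 48 + 30 = 83.

83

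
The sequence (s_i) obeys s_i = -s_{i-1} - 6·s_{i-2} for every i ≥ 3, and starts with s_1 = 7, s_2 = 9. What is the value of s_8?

Step forward from the initial values:
s_3 = -51; s_4 = -3; s_5 = 309; s_6 = -291; s_7 = -1563; s_8 = 3309.

3309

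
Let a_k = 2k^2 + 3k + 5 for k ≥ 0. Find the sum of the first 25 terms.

10825

Over k = 0..24: Σk = 300, Σk² = 4900.
Total = (2)·4900 + (3)·300 + (5)·25 = 10825.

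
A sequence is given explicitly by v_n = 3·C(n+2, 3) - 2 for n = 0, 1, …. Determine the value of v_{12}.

1090

C(14, 3) = 364, so v_{12} = 1090.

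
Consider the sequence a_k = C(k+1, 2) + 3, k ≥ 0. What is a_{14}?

108

C(15, 2) = 105, so a_{14} = 108.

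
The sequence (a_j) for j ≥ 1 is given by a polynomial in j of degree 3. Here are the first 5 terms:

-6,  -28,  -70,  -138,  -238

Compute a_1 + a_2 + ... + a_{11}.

-6556

1st diffs: -22, -42, -68, -100.
2nd diffs: -20, -26, -32.
3rd diffs: -6, -6 (constant).
Newton forward-difference form: a_j = -6 + (-22)·C(j-1,1) + (-20)·C(j-1,2) + (-6)·C(j-1,3).
Continuing: …, -376, -558, -790, -1078, …, a_{11} = -1846.
Summing j = 1..11 (11 terms) gives -6556.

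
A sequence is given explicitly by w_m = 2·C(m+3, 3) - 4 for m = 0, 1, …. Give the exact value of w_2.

16

C(5, 3) = 10, so w_2 = 16.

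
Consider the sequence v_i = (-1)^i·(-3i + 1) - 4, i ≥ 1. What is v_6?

(-1)^6 = 1; -3i + 1 at i=6 is -17; so v_6 = -21.

-21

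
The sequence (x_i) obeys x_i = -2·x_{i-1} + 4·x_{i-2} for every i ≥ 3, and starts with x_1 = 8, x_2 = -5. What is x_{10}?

-129536

x_3 = 42; x_4 = -104; x_5 = 376; x_6 = -1168; x_7 = 3840; x_8 = -12352; x_9 = 40064; x_{10} = -129536.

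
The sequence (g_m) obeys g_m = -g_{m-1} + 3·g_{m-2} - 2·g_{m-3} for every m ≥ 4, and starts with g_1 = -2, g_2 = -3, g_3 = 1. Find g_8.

-227

Step forward from the initial values:
g_4 = -6, g_5 = 15, g_6 = -35, g_7 = 92, g_8 = -227.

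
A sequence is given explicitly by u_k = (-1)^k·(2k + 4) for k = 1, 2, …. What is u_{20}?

44

(-1)^20 = 1; 2k + 4 at k=20 is 44; so u_{20} = 44.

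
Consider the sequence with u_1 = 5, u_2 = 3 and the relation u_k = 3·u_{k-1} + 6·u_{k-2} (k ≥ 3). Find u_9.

229311

Step forward from the initial values:
u_3 = 39  u_4 = 135  u_5 = 639  u_6 = 2727  u_7 = 12015  u_8 = 52407  u_9 = 229311.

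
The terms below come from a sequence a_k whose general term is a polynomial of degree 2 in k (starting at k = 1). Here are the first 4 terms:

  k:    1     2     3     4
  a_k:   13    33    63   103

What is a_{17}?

1st diffs: 20, 30, 40.
2nd diffs: 10, 10 (constant).
Newton forward-difference form: a_k = 13 + 20·C(k-1,1) + 10·C(k-1,2).
At k = 17: k-1 = 16, so a_{17} = 13 + 320 + 1200 = 1533.

1533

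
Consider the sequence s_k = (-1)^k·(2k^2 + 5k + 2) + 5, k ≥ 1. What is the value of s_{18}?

745

(-1)^18 = 1; 2k^2 + 5k + 2 at k=18 is 740; so s_{18} = 745.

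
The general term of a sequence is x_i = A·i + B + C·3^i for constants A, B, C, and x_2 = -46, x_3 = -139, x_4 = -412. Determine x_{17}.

At i = 2, 3, 4: 2A + B + 9C = -46; 3A + B + 27C = -139; 4A + B + 81C = -412.
Subtracting the first from the second: A + 18C = -93.
Subtracting the second from the third: A + 54C = -273.
Solving: C = -5, A = -3, then B = 5.
Hence x_{17} = -3·17 + 5 + (-5)·129140163 = -645700861.

-645700861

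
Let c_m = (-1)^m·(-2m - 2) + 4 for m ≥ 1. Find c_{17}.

40

(-1)^17 = -1; -2m - 2 at m=17 is -36; so c_{17} = 40.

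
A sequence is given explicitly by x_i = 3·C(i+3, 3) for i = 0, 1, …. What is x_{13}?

C(16, 3) = 560, so x_{13} = 1680.

1680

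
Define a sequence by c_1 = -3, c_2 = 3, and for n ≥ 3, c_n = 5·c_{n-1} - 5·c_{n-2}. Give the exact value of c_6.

c_3 = 30, c_4 = 135, c_5 = 525, c_6 = 1950.

1950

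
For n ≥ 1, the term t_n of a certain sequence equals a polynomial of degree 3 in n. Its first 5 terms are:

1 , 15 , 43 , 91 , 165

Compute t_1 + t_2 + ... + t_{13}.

9399

1st diffs: 14, 28, 48, 74.
2nd diffs: 14, 20, 26.
3rd diffs: 6, 6 (constant).
Newton forward-difference form: t_n = 1 + 14·C(n-1,1) + 14·C(n-1,2) + 6·C(n-1,3).
Continuing: …, 271, 415, 603, 841, …, t_{13} = 2413.
Summing n = 1..13 (13 terms) gives 9399.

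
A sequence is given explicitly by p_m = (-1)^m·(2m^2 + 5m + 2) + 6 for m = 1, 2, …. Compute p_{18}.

746

(-1)^18 = 1; 2m^2 + 5m + 2 at m=18 is 740; so p_{18} = 746.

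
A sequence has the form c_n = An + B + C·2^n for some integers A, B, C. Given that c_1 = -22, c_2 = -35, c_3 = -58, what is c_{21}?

-10485832

Plug in n = 1, 2, 3: A + B + 2C = -22; 2A + B + 4C = -35; 3A + B + 8C = -58.
Subtracting the first from the second: A + 2C = -13.
Subtracting the second from the third: A + 4C = -23.
Solving: C = -5, A = -3, then B = -9.
Therefore c_{21} = -63 + (-9) + (-5)·2097152 = -10485832.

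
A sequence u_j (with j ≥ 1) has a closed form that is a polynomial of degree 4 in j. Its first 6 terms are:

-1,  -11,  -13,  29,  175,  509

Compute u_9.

3839

1st diffs: -10, -2, 42, 146, 334.
2nd diffs: 8, 44, 104, 188.
3rd diffs: 36, 60, 84.
4th diffs: 24, 24 (constant).
Newton forward-difference form: u_j = -1 + (-10)·C(j-1,1) + 8·C(j-1,2) + 36·C(j-1,3) + 24·C(j-1,4).
At j = 9: j-1 = 8, so u_9 = -1 - 80 + 224 + 2016 + 1680 = 3839.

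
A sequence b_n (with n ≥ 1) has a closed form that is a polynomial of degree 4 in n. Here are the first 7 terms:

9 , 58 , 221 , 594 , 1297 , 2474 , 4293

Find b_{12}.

1st diffs: 49, 163, 373, 703, 1177, 1819.
2nd diffs: 114, 210, 330, 474, 642.
3rd diffs: 96, 120, 144, 168.
4th diffs: 24, 24, 24 (constant).
Newton forward-difference form: b_n = 9 + 49·C(n-1,1) + 114·C(n-1,2) + 96·C(n-1,3) + 24·C(n-1,4).
At n = 12: n-1 = 11, so b_{12} = 9 + 539 + 6270 + 15840 + 7920 = 30578.

30578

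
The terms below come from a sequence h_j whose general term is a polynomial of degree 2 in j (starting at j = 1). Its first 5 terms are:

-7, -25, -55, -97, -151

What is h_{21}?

-2647

1st diffs: -18, -30, -42, -54.
2nd diffs: -12, -12, -12 (constant).
So h_j = -6j^2 - 1.
Evaluating at j = 21 gives h_{21} = -2647.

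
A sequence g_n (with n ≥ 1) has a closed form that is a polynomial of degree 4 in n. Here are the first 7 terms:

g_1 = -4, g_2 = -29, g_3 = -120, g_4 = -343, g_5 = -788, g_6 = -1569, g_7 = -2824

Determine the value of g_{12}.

1st diffs: -25, -91, -223, -445, -781, -1255.
2nd diffs: -66, -132, -222, -336, -474.
3rd diffs: -66, -90, -114, -138.
4th diffs: -24, -24, -24 (constant).
So g_n = -n^4 - n^3 - 2n^2 + 3n - 3.
Evaluating at n = 12 gives g_{12} = -22719.

-22719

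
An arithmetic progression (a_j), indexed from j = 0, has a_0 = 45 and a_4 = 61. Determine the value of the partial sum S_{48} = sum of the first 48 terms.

Common difference d = (61 - 45) / (4 - 0) = 4.
a_j = 45 + (j - 0)·4.
a_{47} = 233; S = 48·(45 + 233)/2 = 6672.

6672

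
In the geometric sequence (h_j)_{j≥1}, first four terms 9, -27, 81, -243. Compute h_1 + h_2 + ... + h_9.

Common ratio r = -3.
h_j = 9·(-3)^(j-1).
S = 9·((-3)^9 - 1)/(-3 - 1) = 9·(-19683 - 1)/(-4) = 44289.

44289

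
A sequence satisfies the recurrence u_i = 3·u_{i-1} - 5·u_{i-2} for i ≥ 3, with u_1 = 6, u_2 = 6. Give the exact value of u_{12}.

Step forward from the initial values:
u_3 = -12  u_4 = -66  u_5 = -138  u_6 = -84  u_7 = 438  u_8 = 1734  u_9 = 3012  u_{10} = 366  u_{11} = -13962  u_{12} = -43716.

-43716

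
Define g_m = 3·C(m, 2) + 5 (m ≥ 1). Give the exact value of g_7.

68

C(7, 2) = 21, so g_7 = 68.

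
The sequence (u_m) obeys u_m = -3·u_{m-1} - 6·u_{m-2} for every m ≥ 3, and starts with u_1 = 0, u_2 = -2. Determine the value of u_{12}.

11178

u_3 = 6;  u_4 = -6;  u_5 = -18;  u_6 = 90;  u_7 = -162;  u_8 = -54;  u_9 = 1134;  u_{10} = -3078;  u_{11} = 2430;  u_{12} = 11178.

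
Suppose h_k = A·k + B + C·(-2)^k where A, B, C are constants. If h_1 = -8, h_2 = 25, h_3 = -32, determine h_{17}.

The three given values yield: A + B - 2C = -8; 2A + B + 4C = 25; 3A + B - 8C = -32.
Subtracting the first from the second: A + 6C = 33.
Subtracting the second from the third: A - 12C = -57.
Solving: C = 5, A = 3, then B = -1.
So h_k = 3·k + (-1) + 5·(-2)^k; at k=17 this is -655310.

-655310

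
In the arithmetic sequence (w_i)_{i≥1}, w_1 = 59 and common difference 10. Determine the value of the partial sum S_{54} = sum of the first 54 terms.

17496

w_i = 59 + (i - 1)·10.
w_{54} = 589; S = 54·(59 + 589)/2 = 17496.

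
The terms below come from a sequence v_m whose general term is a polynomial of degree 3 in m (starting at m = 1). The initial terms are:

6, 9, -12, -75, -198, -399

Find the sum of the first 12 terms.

-13920

1st diffs: 3, -21, -63, -123, -201.
2nd diffs: -24, -42, -60, -78.
3rd diffs: -18, -18, -18 (constant).
Newton forward-difference form: v_m = 6 + 3·C(m-1,1) + (-24)·C(m-1,2) + (-18)·C(m-1,3).
Continuing: …, -696, -1107, -1650, -2343, …, v_{12} = -4251.
Summing m = 1..12 (12 terms) gives -13920.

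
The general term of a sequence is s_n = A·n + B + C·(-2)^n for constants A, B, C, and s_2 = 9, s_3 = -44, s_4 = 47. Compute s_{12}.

Plug in n = 2, 3, 4: 2A + B + 4C = 9; 3A + B - 8C = -44; 4A + B + 16C = 47.
Subtracting the first from the second: A - 12C = -53.
Subtracting the second from the third: A + 24C = 91.
Solving: C = 4, A = -5, then B = 3.
So s_n = -5·n + 3 + 4·(-2)^n; at n=12 this is 16327.

16327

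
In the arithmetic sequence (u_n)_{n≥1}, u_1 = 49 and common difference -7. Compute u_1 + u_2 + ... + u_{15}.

u_n = 49 + (n - 1)·(-7).
u_{15} = -49; S = 15·(49 + (-49))/2 = 0.

0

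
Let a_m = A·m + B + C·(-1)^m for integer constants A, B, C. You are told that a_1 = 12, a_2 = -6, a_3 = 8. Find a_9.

Plug in m = 1, 2, 3: A + B - C = 12; 2A + B + C = -6; 3A + B - C = 8.
Subtracting the first from the second: A + 2C = -18.
Subtracting the second from the third: A - 2C = 14.
Solving: C = -8, A = -2, then B = 6.
Hence a_9 = -2·9 + 6 + (-8)·(-1) = -4.

-4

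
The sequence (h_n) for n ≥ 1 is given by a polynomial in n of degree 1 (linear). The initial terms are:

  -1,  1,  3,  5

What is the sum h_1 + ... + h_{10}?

80

1st diffs: 2, 2, 2 (constant).
So h_n = 2n - 3.
Continuing: …, 7, 9, 11, 13, …, h_{10} = 17.
Summing n = 1..10 (10 terms) gives 80.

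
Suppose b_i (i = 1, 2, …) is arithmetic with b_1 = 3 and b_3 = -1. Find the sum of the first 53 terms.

Common difference d = (-1 - 3) / (3 - 1) = -2.
b_i = 3 + (i - 1)·(-2).
b_{53} = -101; S = 53·(3 + (-101))/2 = -2597.

-2597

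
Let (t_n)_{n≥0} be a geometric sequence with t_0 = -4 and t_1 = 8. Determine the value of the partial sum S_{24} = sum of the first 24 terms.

Common ratio r = -2.
t_n = (-4)·(-2)^(n-0).
S = (-4)·((-2)^24 - 1)/(-2 - 1) = (-4)·(16777216 - 1)/(-3) = 22369620.

22369620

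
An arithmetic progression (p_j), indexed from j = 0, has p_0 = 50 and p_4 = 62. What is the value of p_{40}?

170

Common difference d = (62 - 50) / (4 - 0) = 3.
p_j = 50 + (j - 0)·3.
p_{40} = 50 + 40·3 = 170.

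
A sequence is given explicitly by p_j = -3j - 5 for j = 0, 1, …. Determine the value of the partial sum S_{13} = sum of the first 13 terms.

Over j = 0..12: Σj = 78.
Total = (-3)·78 + (-5)·13 = -299.

-299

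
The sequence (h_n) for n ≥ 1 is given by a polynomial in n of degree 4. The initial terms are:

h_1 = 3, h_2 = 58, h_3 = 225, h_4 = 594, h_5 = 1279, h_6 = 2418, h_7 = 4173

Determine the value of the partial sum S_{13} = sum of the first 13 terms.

1st diffs: 55, 167, 369, 685, 1139, 1755.
2nd diffs: 112, 202, 316, 454, 616.
3rd diffs: 90, 114, 138, 162.
4th diffs: 24, 24, 24 (constant).
So h_n = n^4 + 5n^3 + n^2 + 2n - 6.
Continuing: …, 6730, 10299, 15114, 21433, …, h_{13} = 39735.
Summing n = 1..13 (13 terms) gives 131599.

131599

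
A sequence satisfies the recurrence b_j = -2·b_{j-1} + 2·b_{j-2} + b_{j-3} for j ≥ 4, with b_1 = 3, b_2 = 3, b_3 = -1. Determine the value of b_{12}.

19583

Applying the relation repeatedly:
b_4 = 11, b_5 = -21, b_6 = 63, b_7 = -157, b_8 = 419, b_9 = -1089, b_{10} = 2859, b_{11} = -7477, b_{12} = 19583.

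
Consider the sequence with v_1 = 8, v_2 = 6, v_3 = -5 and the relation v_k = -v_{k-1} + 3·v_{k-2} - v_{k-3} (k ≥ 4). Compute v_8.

Applying the relation repeatedly:
v_4 = 15, v_5 = -36, v_6 = 86, v_7 = -209, v_8 = 503.

503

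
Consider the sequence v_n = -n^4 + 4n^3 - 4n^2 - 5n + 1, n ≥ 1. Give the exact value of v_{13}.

-20513

v_{13} = -1·13^4 + 4·13^3 - 4·13^2 - 5·13 + 1 = -20513.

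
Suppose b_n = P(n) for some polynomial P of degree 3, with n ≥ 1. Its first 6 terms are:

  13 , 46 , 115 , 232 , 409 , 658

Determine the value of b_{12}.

1st diffs: 33, 69, 117, 177, 249.
2nd diffs: 36, 48, 60, 72.
3rd diffs: 12, 12, 12 (constant).
Newton forward-difference form: b_n = 13 + 33·C(n-1,1) + 36·C(n-1,2) + 12·C(n-1,3).
At n = 12: n-1 = 11, so b_{12} = 13 + 363 + 1980 + 1980 = 4336.

4336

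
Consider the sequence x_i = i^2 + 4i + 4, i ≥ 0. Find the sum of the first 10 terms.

505

Over i = 0..9: Σi = 45, Σi² = 285.
Total = (1)·285 + (4)·45 + (4)·10 = 505.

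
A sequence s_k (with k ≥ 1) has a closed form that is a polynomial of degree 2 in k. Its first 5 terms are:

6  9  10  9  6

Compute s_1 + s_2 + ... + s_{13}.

1st diffs: 3, 1, -1, -3.
2nd diffs: -2, -2, -2 (constant).
Newton forward-difference form: s_k = 6 + 3·C(k-1,1) + (-2)·C(k-1,2).
Continuing: …, 1, -6, -15, -26, …, s_{13} = -90.
Summing k = 1..13 (13 terms) gives -260.

-260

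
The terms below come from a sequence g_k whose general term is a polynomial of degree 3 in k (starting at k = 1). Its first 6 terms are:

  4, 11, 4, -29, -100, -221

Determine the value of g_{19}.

1st diffs: 7, -7, -33, -71, -121.
2nd diffs: -14, -26, -38, -50.
3rd diffs: -12, -12, -12 (constant).
So g_k = -2k^3 + 5k^2 + 6k - 5.
Evaluating at k = 19 gives g_{19} = -11804.

-11804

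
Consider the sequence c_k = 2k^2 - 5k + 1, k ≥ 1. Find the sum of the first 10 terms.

Over k = 1..10: Σk = 55, Σk² = 385.
Total = (2)·385 + (-5)·55 + (1)·10 = 505.

505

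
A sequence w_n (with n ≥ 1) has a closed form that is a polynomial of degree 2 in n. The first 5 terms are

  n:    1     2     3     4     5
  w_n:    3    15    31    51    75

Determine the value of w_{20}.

915

1st diffs: 12, 16, 20, 24.
2nd diffs: 4, 4, 4 (constant).
So w_n = 2n^2 + 6n - 5.
Evaluating at n = 20 gives w_{20} = 915.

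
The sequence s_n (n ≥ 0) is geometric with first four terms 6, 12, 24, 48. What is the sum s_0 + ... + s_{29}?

Common ratio r = 2.
s_n = 6·2^(n-0).
S = 6·(2^30 - 1)/(2 - 1) = 6·(1073741824 - 1)/(1) = 6442450938.

6442450938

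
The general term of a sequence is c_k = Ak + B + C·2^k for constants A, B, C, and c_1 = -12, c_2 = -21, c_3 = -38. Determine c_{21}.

The three given values yield: A + B + 2C = -12; 2A + B + 4C = -21; 3A + B + 8C = -38.
Subtracting the first from the second: A + 2C = -9.
Subtracting the second from the third: A + 4C = -17.
Solving: C = -4, A = -1, then B = -3.
Hence c_{21} = -1·21 + (-3) + (-4)·2097152 = -8388632.

-8388632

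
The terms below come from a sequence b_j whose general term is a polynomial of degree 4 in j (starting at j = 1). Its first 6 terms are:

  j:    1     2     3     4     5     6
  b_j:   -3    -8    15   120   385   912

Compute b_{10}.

1st diffs: -5, 23, 105, 265, 527.
2nd diffs: 28, 82, 160, 262.
3rd diffs: 54, 78, 102.
4th diffs: 24, 24 (constant).
Newton forward-difference form: b_j = -3 + (-5)·C(j-1,1) + 28·C(j-1,2) + 54·C(j-1,3) + 24·C(j-1,4).
At j = 10: j-1 = 9, so b_{10} = -3 - 45 + 1008 + 4536 + 3024 = 8520.

8520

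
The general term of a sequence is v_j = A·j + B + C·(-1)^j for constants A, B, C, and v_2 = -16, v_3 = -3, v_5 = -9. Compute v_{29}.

Plug in j = 2, 3, 5: 2A + B + C = -16; 3A + B - C = -3; 5A + B - C = -9.
Subtracting the first from the second: A - 2C = 13.
Subtracting the second from the third: 2A = -6.
Solving: C = -8, A = -3, then B = -2.
Hence v_{29} = -3·29 + (-2) + (-8)·(-1) = -81.

-81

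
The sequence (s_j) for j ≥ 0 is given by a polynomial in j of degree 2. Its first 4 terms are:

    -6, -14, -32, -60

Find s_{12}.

-762

1st diffs: -8, -18, -28.
2nd diffs: -10, -10 (constant).
Newton forward-difference form: s_j = -6 + (-8)·C(j,1) + (-10)·C(j,2).
At j = 12: j = 12, so s_{12} = -6 - 96 - 660 = -762.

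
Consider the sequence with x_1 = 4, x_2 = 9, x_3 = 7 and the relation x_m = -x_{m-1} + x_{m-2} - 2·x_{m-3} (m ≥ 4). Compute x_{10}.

-150

Compute successive terms:
x_4 = -6;  x_5 = -5;  x_6 = -15;  x_7 = 22;  x_8 = -27;  x_9 = 79;  x_{10} = -150.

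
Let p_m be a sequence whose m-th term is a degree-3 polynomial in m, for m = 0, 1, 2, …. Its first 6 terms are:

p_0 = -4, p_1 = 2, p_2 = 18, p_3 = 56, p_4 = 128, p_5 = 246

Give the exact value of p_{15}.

6596

1st diffs: 6, 16, 38, 72, 118.
2nd diffs: 10, 22, 34, 46.
3rd diffs: 12, 12, 12 (constant).
Newton forward-difference form: p_m = -4 + 6·C(m,1) + 10·C(m,2) + 12·C(m,3).
At m = 15: m = 15, so p_{15} = -4 + 90 + 1050 + 5460 = 6596.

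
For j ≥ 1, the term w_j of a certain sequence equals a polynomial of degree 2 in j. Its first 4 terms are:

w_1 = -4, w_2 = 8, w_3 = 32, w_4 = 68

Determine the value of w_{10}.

1st diffs: 12, 24, 36.
2nd diffs: 12, 12 (constant).
So w_j = 6j^2 - 6j - 4.
Evaluating at j = 10 gives w_{10} = 536.

536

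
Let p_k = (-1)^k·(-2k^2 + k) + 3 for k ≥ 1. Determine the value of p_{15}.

(-1)^15 = -1; -2k^2 + k at k=15 is -435; so p_{15} = 438.

438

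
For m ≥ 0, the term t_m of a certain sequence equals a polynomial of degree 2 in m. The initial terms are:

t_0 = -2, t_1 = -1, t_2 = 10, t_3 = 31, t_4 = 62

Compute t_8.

1st diffs: 1, 11, 21, 31.
2nd diffs: 10, 10, 10 (constant).
Newton forward-difference form: t_m = -2 + 1·C(m,1) + 10·C(m,2).
At m = 8: m = 8, so t_8 = -2 + 8 + 280 = 286.

286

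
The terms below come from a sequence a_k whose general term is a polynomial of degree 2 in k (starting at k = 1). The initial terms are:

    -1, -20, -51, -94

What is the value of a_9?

-489

1st diffs: -19, -31, -43.
2nd diffs: -12, -12 (constant).
Newton forward-difference form: a_k = -1 + (-19)·C(k-1,1) + (-12)·C(k-1,2).
At k = 9: k-1 = 8, so a_9 = -1 - 152 - 336 = -489.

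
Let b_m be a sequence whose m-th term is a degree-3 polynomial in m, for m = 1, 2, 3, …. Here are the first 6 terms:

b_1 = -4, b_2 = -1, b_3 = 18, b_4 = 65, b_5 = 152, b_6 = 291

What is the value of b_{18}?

1st diffs: 3, 19, 47, 87, 139.
2nd diffs: 16, 28, 40, 52.
3rd diffs: 12, 12, 12 (constant).
Newton forward-difference form: b_m = -4 + 3·C(m-1,1) + 16·C(m-1,2) + 12·C(m-1,3).
At m = 18: m-1 = 17, so b_{18} = -4 + 51 + 2176 + 8160 = 10383.

10383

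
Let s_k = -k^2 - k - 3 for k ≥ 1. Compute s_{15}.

s_{15} = -1·15^2 - 1·15 - 3 = -243.

-243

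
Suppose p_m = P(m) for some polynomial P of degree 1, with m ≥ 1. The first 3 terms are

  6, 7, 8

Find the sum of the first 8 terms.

76

1st diffs: 1, 1 (constant).
So p_m = m + 5.
Continuing: …, 9, 10, 11, 12, …, p_8 = 13.
Summing m = 1..8 (8 terms) gives 76.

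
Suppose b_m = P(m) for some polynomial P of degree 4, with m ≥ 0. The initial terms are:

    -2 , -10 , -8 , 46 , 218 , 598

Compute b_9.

6838

1st diffs: -8, 2, 54, 172, 380.
2nd diffs: 10, 52, 118, 208.
3rd diffs: 42, 66, 90.
4th diffs: 24, 24 (constant).
Newton forward-difference form: b_m = -2 + (-8)·C(m,1) + 10·C(m,2) + 42·C(m,3) + 24·C(m,4).
At m = 9: m = 9, so b_9 = -2 - 72 + 360 + 3528 + 3024 = 6838.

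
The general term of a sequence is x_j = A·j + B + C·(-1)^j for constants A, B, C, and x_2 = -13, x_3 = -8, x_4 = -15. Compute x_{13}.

-18

Write the equations: 2A + B + C = -13; 3A + B - C = -8; 4A + B + C = -15.
Subtracting the first from the second: A - 2C = 5.
Subtracting the second from the third: A + 2C = -7.
Solving: C = -3, A = -1, then B = -8.
So x_j = -1·j + (-8) + (-3)·(-1)^j; at j=13 this is -18.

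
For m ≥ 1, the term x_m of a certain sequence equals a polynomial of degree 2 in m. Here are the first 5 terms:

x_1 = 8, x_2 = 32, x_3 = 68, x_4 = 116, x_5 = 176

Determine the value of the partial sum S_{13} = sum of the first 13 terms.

5408

1st diffs: 24, 36, 48, 60.
2nd diffs: 12, 12, 12 (constant).
So x_m = 6m^2 + 6m - 4.
Continuing: …, 248, 332, 428, 536, …, x_{13} = 1088.
Summing m = 1..13 (13 terms) gives 5408.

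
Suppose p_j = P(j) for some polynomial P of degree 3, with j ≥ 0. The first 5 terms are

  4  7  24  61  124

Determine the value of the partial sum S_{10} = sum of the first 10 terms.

1st diffs: 3, 17, 37, 63.
2nd diffs: 14, 20, 26.
3rd diffs: 6, 6 (constant).
Newton forward-difference form: p_j = 4 + 3·C(j,1) + 14·C(j,2) + 6·C(j,3).
Continuing: …, 219, 352, 529, 756, …, p_9 = 1039.
Summing j = 0..9 (10 terms) gives 3115.

3115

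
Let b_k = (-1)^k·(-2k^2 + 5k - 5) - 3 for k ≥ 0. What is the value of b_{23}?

945

(-1)^23 = -1; -2k^2 + 5k - 5 at k=23 is -948; so b_{23} = 945.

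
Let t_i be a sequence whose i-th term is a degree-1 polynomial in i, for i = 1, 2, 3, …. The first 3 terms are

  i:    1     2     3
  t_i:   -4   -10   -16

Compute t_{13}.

1st diffs: -6, -6 (constant).
So t_i = -6i + 2.
Evaluating at i = 13 gives t_{13} = -76.

-76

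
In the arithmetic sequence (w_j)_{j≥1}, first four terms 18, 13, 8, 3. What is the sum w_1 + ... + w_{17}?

Common difference d = -5.
w_j = 18 + (j - 1)·(-5).
w_{17} = -62; S = 17·(18 + (-62))/2 = -374.

-374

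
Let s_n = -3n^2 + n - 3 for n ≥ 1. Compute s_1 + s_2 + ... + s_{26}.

Over n = 1..26: Σn = 351, Σn² = 6201.
Total = (-3)·6201 + (1)·351 + (-3)·26 = -18330.

-18330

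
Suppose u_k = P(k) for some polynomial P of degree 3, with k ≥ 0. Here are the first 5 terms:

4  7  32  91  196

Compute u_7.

1st diffs: 3, 25, 59, 105.
2nd diffs: 22, 34, 46.
3rd diffs: 12, 12 (constant).
Newton forward-difference form: u_k = 4 + 3·C(k,1) + 22·C(k,2) + 12·C(k,3).
At k = 7: k = 7, so u_7 = 4 + 21 + 462 + 420 = 907.

907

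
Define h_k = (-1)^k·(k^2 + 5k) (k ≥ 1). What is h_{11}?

(-1)^11 = -1; k^2 + 5k at k=11 is 176; so h_{11} = -176.

-176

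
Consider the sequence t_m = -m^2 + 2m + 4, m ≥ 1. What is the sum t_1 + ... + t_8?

-100

Over m = 1..8: Σm = 36, Σm² = 204.
Total = (-1)·204 + (2)·36 + (4)·8 = -100.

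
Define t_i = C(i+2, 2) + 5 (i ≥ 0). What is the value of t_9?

C(11, 2) = 55, so t_9 = 60.

60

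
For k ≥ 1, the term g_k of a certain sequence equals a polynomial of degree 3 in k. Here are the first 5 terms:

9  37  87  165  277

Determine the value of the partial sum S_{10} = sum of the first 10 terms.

1st diffs: 28, 50, 78, 112.
2nd diffs: 22, 28, 34.
3rd diffs: 6, 6 (constant).
Newton forward-difference form: g_k = 9 + 28·C(k-1,1) + 22·C(k-1,2) + 6·C(k-1,3).
Continuing: …, 429, 627, 877, 1185, …, g_{10} = 1557.
Summing k = 1..10 (10 terms) gives 5250.

5250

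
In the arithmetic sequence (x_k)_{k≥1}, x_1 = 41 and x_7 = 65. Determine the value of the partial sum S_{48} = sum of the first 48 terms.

Common difference d = (65 - 41) / (7 - 1) = 4.
x_k = 41 + (k - 1)·4.
x_{48} = 229; S = 48·(41 + 229)/2 = 6480.

6480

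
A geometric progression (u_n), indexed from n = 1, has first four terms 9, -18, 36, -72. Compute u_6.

-288

Common ratio r = -2.
u_n = 9·(-2)^(n-1).
u_6 = 9·(-2)^5 = -288.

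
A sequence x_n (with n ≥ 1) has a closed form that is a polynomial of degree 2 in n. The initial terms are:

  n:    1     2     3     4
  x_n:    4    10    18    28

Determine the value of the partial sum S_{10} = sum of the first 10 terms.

1st diffs: 6, 8, 10.
2nd diffs: 2, 2 (constant).
Newton forward-difference form: x_n = 4 + 6·C(n-1,1) + 2·C(n-1,2).
Continuing: …, 40, 54, 70, 88, …, x_{10} = 130.
Summing n = 1..10 (10 terms) gives 550.

550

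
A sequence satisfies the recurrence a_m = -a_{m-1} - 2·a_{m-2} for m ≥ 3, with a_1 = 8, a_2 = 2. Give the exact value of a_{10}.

-82

a_3 = -18, a_4 = 14, a_5 = 22, a_6 = -50, a_7 = 6, a_8 = 94, a_9 = -106, a_{10} = -82.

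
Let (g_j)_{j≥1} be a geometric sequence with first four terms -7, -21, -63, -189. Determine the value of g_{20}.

Common ratio r = 3.
g_j = (-7)·3^(j-1).
g_{20} = (-7)·3^19 = -8135830269.

-8135830269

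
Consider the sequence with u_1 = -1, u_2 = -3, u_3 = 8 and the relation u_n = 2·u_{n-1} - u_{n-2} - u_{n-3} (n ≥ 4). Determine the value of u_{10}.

Applying the relation repeatedly:
u_4 = 20; u_5 = 35; u_6 = 42; u_7 = 29; u_8 = -19; u_9 = -109; u_{10} = -228.

-228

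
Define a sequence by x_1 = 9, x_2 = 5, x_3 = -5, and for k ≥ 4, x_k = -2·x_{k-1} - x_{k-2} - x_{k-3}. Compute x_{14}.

x_4 = -4  x_5 = 8  x_6 = -7  …  x_{11} = 116  x_{12} = -204  x_{13} = 359  x_{14} = -630.

-630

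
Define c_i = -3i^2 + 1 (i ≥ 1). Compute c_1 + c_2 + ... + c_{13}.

-2444

Over i = 1..13: Σi = 91, Σi² = 819.
Total = (-3)·819 + (1)·13 = -2444.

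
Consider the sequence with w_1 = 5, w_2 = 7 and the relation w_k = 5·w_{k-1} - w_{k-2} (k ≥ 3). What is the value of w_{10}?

Compute successive terms:
w_3 = 30, w_4 = 143, w_5 = 685, w_6 = 3282, w_7 = 15725, w_8 = 75343, w_9 = 360990, w_{10} = 1729607.

1729607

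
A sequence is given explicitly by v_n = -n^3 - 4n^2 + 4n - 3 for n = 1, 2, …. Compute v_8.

-739

v_8 = -1·8^3 - 4·8^2 + 4·8 - 3 = -739.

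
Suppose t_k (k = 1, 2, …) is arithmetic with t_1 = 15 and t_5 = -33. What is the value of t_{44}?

Common difference d = (-33 - 15) / (5 - 1) = -12.
t_k = 15 + (k - 1)·(-12).
t_{44} = 15 + 43·(-12) = -501.

-501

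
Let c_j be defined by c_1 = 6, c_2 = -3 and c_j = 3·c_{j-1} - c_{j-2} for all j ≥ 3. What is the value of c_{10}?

Iterate the recurrence:
c_3 = -15; c_4 = -42; c_5 = -111; c_6 = -291; c_7 = -762; c_8 = -1995; c_9 = -5223; c_{10} = -13674.

-13674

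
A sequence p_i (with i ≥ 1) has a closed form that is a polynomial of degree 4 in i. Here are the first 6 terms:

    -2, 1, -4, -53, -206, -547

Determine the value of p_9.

-3898

1st diffs: 3, -5, -49, -153, -341.
2nd diffs: -8, -44, -104, -188.
3rd diffs: -36, -60, -84.
4th diffs: -24, -24 (constant).
Newton forward-difference form: p_i = -2 + 3·C(i-1,1) + (-8)·C(i-1,2) + (-36)·C(i-1,3) + (-24)·C(i-1,4).
At i = 9: i-1 = 8, so p_9 = -2 + 24 - 224 - 2016 - 1680 = -3898.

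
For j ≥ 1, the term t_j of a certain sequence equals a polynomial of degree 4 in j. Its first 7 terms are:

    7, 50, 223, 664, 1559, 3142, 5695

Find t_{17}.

180935

1st diffs: 43, 173, 441, 895, 1583, 2553.
2nd diffs: 130, 268, 454, 688, 970.
3rd diffs: 138, 186, 234, 282.
4th diffs: 48, 48, 48 (constant).
So t_j = 2j^4 + 3j^3 - 3j^2 + j + 4.
Evaluating at j = 17 gives t_{17} = 180935.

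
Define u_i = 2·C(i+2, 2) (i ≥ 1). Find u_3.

C(5, 2) = 10, so u_3 = 20.

20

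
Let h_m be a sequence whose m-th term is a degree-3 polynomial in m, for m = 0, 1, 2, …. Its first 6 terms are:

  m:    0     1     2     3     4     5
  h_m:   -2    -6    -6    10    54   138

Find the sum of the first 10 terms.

1st diffs: -4, 0, 16, 44, 84.
2nd diffs: 4, 16, 28, 40.
3rd diffs: 12, 12, 12 (constant).
So h_m = 2m^3 - 4m^2 - 2m - 2.
Continuing: 274, 474, 750, 1114.
Summing m = 0..9 (10 terms) gives 2800.

2800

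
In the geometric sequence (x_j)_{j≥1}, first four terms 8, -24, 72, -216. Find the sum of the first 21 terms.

20920706408

Common ratio r = -3.
x_j = 8·(-3)^(j-1).
S = 8·((-3)^21 - 1)/(-3 - 1) = 8·(-10460353203 - 1)/(-4) = 20920706408.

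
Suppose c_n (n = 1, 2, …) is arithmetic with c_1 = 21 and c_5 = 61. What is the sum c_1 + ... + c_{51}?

13821

Common difference d = (61 - 21) / (5 - 1) = 10.
c_n = 21 + (n - 1)·10.
c_{51} = 521; S = 51·(21 + 521)/2 = 13821.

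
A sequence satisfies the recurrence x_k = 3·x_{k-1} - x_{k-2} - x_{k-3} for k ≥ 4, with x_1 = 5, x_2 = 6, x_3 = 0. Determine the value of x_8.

Step forward from the initial values:
x_4 = -11  x_5 = -39  x_6 = -106  x_7 = -268  x_8 = -659.

-659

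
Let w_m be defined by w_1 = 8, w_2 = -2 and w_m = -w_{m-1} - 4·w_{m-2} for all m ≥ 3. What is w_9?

-654

Applying the relation repeatedly:
w_3 = -30;  w_4 = 38;  w_5 = 82;  w_6 = -234;  w_7 = -94;  w_8 = 1030;  w_9 = -654.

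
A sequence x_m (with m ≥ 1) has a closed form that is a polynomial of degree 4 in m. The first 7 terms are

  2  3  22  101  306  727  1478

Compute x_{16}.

53777

1st diffs: 1, 19, 79, 205, 421, 751.
2nd diffs: 18, 60, 126, 216, 330.
3rd diffs: 42, 66, 90, 114.
4th diffs: 24, 24, 24 (constant).
So x_m = m^4 - 3m^3 + 2m^2 + m + 1.
Evaluating at m = 16 gives x_{16} = 53777.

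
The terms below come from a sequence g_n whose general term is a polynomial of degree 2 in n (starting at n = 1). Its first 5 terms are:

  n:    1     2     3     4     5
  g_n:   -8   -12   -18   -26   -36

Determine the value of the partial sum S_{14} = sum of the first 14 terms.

-1204

1st diffs: -4, -6, -8, -10.
2nd diffs: -2, -2, -2 (constant).
So g_n = -n^2 - n - 6.
Continuing: …, -48, -62, -78, -96, …, g_{14} = -216.
Summing n = 1..14 (14 terms) gives -1204.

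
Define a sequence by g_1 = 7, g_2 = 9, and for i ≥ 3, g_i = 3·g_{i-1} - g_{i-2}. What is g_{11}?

42797

g_3 = 20;  g_4 = 51;  g_5 = 133;  g_6 = 348;  g_7 = 911;  g_8 = 2385;  g_9 = 6244;  g_{10} = 16347;  g_{11} = 42797.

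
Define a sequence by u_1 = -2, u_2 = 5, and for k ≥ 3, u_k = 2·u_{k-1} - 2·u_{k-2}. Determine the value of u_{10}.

80

Iterate the recurrence:
u_3 = 14  u_4 = 18  u_5 = 8  u_6 = -20  u_7 = -56  u_8 = -72  u_9 = -32  u_{10} = 80.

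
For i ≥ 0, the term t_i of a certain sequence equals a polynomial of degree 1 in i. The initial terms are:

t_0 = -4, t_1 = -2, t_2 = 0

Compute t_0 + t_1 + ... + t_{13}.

1st diffs: 2, 2 (constant).
So t_i = 2i - 4.
Continuing: …, 2, 4, 6, 8, …, t_{13} = 22.
Summing i = 0..13 (14 terms) gives 126.

126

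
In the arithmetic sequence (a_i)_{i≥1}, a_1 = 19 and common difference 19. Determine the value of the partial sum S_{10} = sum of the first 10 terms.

a_i = 19 + (i - 1)·19.
a_{10} = 190; S = 10·(19 + 190)/2 = 1045.

1045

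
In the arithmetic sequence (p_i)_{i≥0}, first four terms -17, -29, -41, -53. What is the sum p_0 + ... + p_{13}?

-1330

Common difference d = -12.
p_i = -17 + (i - 0)·(-12).
p_{13} = -173; S = 14·(-17 + (-173))/2 = -1330.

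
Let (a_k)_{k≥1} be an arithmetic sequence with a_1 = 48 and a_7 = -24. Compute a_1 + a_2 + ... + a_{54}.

Common difference d = (-24 - 48) / (7 - 1) = -12.
a_k = 48 + (k - 1)·(-12).
a_{54} = -588; S = 54·(48 + (-588))/2 = -14580.

-14580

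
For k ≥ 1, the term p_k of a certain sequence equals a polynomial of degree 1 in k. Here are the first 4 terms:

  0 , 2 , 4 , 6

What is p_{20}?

1st diffs: 2, 2, 2 (constant).
So p_k = 2k - 2.
Evaluating at k = 20 gives p_{20} = 38.

38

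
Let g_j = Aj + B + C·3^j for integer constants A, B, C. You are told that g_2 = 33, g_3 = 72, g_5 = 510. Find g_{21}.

20920706478

At j = 2, 3, 5: 2A + B + 9C = 33; 3A + B + 27C = 72; 5A + B + 243C = 510.
Subtracting the first from the second: A + 18C = 39.
Subtracting the second from the third: 2A + 216C = 438.
Solving: C = 2, A = 3, then B = 9.
Therefore g_{21} = 63 + 9 + 2·10460353203 = 20920706478.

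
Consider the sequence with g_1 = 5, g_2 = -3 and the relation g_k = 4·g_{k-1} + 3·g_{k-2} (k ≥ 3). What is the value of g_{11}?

g_3 = 3; g_4 = 3; g_5 = 21; g_6 = 93; g_7 = 435; g_8 = 2019; g_9 = 9381; g_{10} = 43581; g_{11} = 202467.

202467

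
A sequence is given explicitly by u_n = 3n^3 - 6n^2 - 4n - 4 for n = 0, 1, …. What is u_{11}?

3219

u_{11} = 3·11^3 - 6·11^2 - 4·11 - 4 = 3219.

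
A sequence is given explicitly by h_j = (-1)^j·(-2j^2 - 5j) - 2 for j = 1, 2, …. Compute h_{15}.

523

(-1)^15 = -1; -2j^2 - 5j at j=15 is -525; so h_{15} = 523.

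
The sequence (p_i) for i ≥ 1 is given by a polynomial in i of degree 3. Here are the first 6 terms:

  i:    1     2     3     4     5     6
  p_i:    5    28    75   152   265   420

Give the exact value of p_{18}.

7740

1st diffs: 23, 47, 77, 113, 155.
2nd diffs: 24, 30, 36, 42.
3rd diffs: 6, 6, 6 (constant).
So p_i = i^3 + 6i^2 - 2i.
Evaluating at i = 18 gives p_{18} = 7740.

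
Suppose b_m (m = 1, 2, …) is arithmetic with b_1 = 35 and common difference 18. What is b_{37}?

683

b_m = 35 + (m - 1)·18.
b_{37} = 35 + 36·18 = 683.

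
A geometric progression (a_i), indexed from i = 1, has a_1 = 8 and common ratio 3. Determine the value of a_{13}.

4251528

a_i = 8·3^(i-1).
a_{13} = 8·3^12 = 4251528.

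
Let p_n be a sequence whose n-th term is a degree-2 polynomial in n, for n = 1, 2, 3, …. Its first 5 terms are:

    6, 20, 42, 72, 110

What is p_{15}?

1st diffs: 14, 22, 30, 38.
2nd diffs: 8, 8, 8 (constant).
Newton forward-difference form: p_n = 6 + 14·C(n-1,1) + 8·C(n-1,2).
At n = 15: n-1 = 14, so p_{15} = 6 + 196 + 728 = 930.

930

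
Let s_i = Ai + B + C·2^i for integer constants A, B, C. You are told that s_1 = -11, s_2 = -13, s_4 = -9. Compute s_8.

215

At i = 1, 2, 4: A + B + 2C = -11; 2A + B + 4C = -13; 4A + B + 16C = -9.
Subtracting the first from the second: A + 2C = -2.
Subtracting the second from the third: 2A + 12C = 4.
Solving: C = 1, A = -4, then B = -9.
Hence s_8 = -4·8 + (-9) + 1·256 = 215.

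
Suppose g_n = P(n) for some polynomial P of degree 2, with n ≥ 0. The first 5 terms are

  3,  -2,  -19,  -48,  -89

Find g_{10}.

-587

1st diffs: -5, -17, -29, -41.
2nd diffs: -12, -12, -12 (constant).
Newton forward-difference form: g_n = 3 + (-5)·C(n,1) + (-12)·C(n,2).
At n = 10: n = 10, so g_{10} = 3 - 50 - 540 = -587.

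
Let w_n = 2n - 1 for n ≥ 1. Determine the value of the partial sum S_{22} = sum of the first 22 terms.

Over n = 1..22: Σn = 253.
Total = (2)·253 + (-1)·22 = 484.

484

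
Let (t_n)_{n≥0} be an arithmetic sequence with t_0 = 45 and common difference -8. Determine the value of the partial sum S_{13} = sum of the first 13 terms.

t_n = 45 + (n - 0)·(-8).
t_{12} = -51; S = 13·(45 + (-51))/2 = -39.

-39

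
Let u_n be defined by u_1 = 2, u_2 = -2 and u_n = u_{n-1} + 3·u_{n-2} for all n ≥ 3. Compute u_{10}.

286

Compute successive terms:
u_3 = 4; u_4 = -2; u_5 = 10; u_6 = 4; u_7 = 34; u_8 = 46; u_9 = 148; u_{10} = 286.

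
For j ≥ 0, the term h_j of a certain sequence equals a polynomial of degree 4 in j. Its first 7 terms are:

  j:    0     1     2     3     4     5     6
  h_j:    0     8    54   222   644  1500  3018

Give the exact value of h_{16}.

1st diffs: 8, 46, 168, 422, 856, 1518.
2nd diffs: 38, 122, 254, 434, 662.
3rd diffs: 84, 132, 180, 228.
4th diffs: 48, 48, 48 (constant).
Newton forward-difference form: h_j = 8·C(j,1) + 38·C(j,2) + 84·C(j,3) + 48·C(j,4).
At j = 16: j = 16, so h_{16} = 128 + 4560 + 47040 + 87360 = 139088.

139088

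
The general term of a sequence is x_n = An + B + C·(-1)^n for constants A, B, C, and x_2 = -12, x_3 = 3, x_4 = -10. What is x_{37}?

Write the equations: 2A + B + C = -12; 3A + B - C = 3; 4A + B + C = -10.
Subtracting the first from the second: A - 2C = 15.
Subtracting the second from the third: A + 2C = -13.
Solving: C = -7, A = 1, then B = -7.
Hence x_{37} = 1·37 + (-7) + (-7)·(-1) = 37.

37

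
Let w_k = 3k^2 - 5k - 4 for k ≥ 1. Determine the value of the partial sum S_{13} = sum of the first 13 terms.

Over k = 1..13: Σk = 91, Σk² = 819.
Total = (3)·819 + (-5)·91 + (-4)·13 = 1950.

1950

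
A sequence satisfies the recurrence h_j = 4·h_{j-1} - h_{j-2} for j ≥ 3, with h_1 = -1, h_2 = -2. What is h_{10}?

Step forward from the initial values:
h_3 = -7  h_4 = -26  h_5 = -97  h_6 = -362  h_7 = -1351  h_8 = -5042  h_9 = -18817  h_{10} = -70226.

-70226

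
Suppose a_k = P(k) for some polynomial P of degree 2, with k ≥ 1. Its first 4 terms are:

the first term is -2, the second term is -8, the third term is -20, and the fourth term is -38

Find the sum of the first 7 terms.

1st diffs: -6, -12, -18.
2nd diffs: -6, -6 (constant).
Newton forward-difference form: a_k = -2 + (-6)·C(k-1,1) + (-6)·C(k-1,2).
Continuing: -62, -92, -128.
Summing k = 1..7 (7 terms) gives -350.

-350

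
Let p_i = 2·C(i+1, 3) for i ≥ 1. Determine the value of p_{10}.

330

C(11, 3) = 165, so p_{10} = 330.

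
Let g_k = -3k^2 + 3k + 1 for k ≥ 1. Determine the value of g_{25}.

-1799

g_{25} = -3·25^2 + 3·25 + 1 = -1799.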